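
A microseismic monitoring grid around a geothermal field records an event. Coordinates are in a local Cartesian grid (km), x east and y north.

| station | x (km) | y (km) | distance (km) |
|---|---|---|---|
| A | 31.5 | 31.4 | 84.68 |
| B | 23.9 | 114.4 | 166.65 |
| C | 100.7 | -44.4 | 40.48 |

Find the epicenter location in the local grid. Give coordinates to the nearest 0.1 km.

Circle about each station: (x − 31.5)² + (y − 31.4)² = 84.68²; (x − 23.9)² + (y − 114.4)² = 166.65²; (x − 100.7)² + (y + 44.4)² = 40.48².
Subtracting pairs of circle equations eliminates x²+y² and gives linear equations (the radical axes):
-15.2 x + 166.0 y = -8921.16
138.4 x − 151.6 y = 15665.71
Solving the 2×2 system: x ≈ 60.4, y ≈ -48.2 km.

(60.4, -48.2)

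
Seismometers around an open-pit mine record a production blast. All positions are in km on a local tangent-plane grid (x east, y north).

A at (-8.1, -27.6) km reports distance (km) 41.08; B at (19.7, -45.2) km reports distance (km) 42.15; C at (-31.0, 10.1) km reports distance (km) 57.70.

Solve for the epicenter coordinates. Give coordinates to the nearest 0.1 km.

Circle about each station: (x + 8.1)² + (y + 27.6)² = 41.08²; (x − 19.7)² + (y + 45.2)² = 42.15²; (x + 31.0)² + (y − 10.1)² = 57.70².
Subtracting pairs of circle equations eliminates x²+y² and gives linear equations (the radical axes):
55.6 x − 35.2 y = 1514.70
-45.8 x + 75.4 y = -1406.08
Solving the 2×2 system: x ≈ 25.1, y ≈ -3.4 km.

25.1 km east, -3.4 km north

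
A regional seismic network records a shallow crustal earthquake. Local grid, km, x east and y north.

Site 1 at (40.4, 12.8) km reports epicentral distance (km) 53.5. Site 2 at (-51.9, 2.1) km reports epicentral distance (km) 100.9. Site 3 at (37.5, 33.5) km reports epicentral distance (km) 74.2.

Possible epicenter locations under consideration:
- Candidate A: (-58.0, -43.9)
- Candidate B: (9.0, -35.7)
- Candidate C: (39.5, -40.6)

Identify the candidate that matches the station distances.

For each candidate, compare |candidate − station| to the reported distance:
Candidate A: residuals Site 1 60.1, Site 2 54.5, Site 3 48.7 → max 60.1 km
Candidate B: residuals Site 1 4.3, Site 2 29.2, Site 3 0.6 → max 29.2 km
Candidate C: residuals Site 1 0.1, Site 2 0.0, Site 3 0.1 → max 0.1 km
Only Candidate C has all residuals ≈ 0.

Candidate C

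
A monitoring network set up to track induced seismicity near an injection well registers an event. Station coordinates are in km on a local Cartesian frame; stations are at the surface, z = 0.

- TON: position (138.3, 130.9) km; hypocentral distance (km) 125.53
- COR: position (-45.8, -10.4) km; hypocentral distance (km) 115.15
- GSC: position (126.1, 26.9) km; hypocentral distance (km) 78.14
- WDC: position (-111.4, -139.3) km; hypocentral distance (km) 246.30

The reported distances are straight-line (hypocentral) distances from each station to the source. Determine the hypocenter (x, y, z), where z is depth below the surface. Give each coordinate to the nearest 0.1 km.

Each station gives a sphere (x−x_i)² + (y−y_i)² + z² = d_i² (stations at z=0).
Subtracting the TON sphere from COR and GSC: z² cancels, leaving linear equations in x and y:
-368.2 x − 282.6 y = -31557.64
-24.4 x − 208.0 y = -9984.96
Solving: x ≈ 53.698, y ≈ 41.705 km (keep extra digits for the depth step; rounded: 53.7, 41.7).
Then from the TON sphere: z² = 125.53² − (x − 138.3)² − (y − 130.9)² with x = 53.698, y = 41.705, so z ≈ 25.388 ≈ 25.4 km.
Check against WDC (with the unrounded solution): distance 246.30 ≈ 246.30 km. ✓

(53.7, 41.7, 25.4)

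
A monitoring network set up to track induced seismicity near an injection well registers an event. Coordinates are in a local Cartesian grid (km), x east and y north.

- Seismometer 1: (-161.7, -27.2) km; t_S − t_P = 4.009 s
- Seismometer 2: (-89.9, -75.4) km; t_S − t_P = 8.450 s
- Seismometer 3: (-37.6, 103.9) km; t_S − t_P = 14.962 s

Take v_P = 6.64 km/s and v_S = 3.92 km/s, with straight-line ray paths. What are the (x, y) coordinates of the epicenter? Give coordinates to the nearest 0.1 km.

-130.2 km east, -5.3 km north

Distance from S−P lag: d = Δt · v_P v_S / (v_P − v_S) = Δt · (6.64·3.92)/(6.64−3.92) ≈ 9.5694·Δt.
So d_Seismometer 1 = 38.36, d_Seismometer 2 = 80.86, d_Seismometer 3 = 143.18 km.
Circle about each station: (x + 161.7)² + (y + 27.2)² = 38.36²; (x + 89.9)² + (y + 75.4)² = 80.86²; (x + 37.6)² + (y − 103.9)² = 143.18².
Subtracting the Seismometer 1 equation from the Seismometer 2 and Seismometer 3 equations removes the quadratic terms:
143.6 x − 96.4 y = -18186.41
248.2 x + 262.2 y = -33706.78
Solving the 2×2 system: x ≈ -130.2, y ≈ -5.3 km.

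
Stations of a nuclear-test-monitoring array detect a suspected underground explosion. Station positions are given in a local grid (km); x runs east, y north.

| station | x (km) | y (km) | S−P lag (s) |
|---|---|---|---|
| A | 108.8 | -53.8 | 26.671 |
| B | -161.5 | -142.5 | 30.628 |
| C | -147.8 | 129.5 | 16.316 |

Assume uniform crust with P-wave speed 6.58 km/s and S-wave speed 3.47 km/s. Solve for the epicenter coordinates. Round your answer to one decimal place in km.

(-54.0, 55.0)

Distance from S−P lag: d = Δt · v_P v_S / (v_P − v_S) = Δt · (6.58·3.47)/(6.58−3.47) ≈ 7.3417·Δt.
So d_A = 195.81, d_B = 224.86, d_C = 119.79 km.
Circle about each station: (x − 108.8)² + (y + 53.8)² = 195.81²; (x + 161.5)² + (y + 142.5)² = 224.86²; (x + 147.8)² + (y − 129.5)² = 119.79².
Subtracting the A equation from the B and C equations removes the quadratic terms:
-540.6 x − 177.4 y = 19436.16
-513.2 x + 366.6 y = 47875.12
Solving the 2×2 system: x ≈ -54.0, y ≈ 55.0 km.
Check against A (with the unrounded x, y): √((x − 108.8)²+(y + 53.8)²) = 195.81 ≈ 195.81 km. ✓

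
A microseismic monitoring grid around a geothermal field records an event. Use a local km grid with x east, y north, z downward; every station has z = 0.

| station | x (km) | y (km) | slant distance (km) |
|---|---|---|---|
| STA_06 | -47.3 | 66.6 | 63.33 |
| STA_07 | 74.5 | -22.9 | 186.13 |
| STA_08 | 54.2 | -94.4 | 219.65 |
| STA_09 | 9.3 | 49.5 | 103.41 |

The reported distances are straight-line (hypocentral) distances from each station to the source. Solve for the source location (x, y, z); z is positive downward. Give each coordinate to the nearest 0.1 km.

(-72.8, 75.4, 57.3)

Each station gives a sphere (x−x_i)² + (y−y_i)² + z² = d_i² (stations at z=0).
Subtracting the STA_06 sphere from STA_07 and STA_08: z² cancels, leaving linear equations in x and y:
243.6 x − 179.0 y = -31231.88
203.0 x − 322.0 y = -39059.28
Solving: x ≈ -72.800, y ≈ 75.406 km (keep extra digits for the depth step; rounded: -72.8, 75.4).
Then from the STA_06 sphere: z² = 63.33² − (x + 47.3)² − (y − 66.6)² with x = -72.800, y = 75.406, so z ≈ 57.297 ≈ 57.3 km.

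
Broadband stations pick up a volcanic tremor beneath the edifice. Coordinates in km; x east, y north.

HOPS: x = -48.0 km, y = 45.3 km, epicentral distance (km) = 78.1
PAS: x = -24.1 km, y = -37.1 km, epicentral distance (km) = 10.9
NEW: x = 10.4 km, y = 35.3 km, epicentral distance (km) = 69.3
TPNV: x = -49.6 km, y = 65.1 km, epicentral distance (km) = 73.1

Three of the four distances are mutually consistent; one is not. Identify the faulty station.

TPNV

Solve using three stations at a time. Using HOPS, PAS, NEW (subtract circle equations pairwise → linear system) gives (x, y) ≈ (-19.3, -27.3).
Distances from that point to each station vs reported:
  HOPS: calculated 78.1 vs reported 78.1 → residual 0.0 km
  PAS: calculated 10.9 vs reported 10.9 → residual 0.0 km
  NEW: calculated 69.3 vs reported 69.3 → residual 0.0 km
  TPNV: calculated 97.3 vs reported 73.1 → residual 24.2 km
HOPS, PAS, NEW are mutually consistent (residuals ≈ 0); TPNV is off by 24.2 km.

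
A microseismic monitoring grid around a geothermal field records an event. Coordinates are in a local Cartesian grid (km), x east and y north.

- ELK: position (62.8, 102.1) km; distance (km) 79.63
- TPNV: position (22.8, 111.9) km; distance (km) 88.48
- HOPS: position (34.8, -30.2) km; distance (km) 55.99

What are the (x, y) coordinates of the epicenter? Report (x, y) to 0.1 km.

(41.4, 25.4)

Circle about each station: (x − 62.8)² + (y − 102.1)² = 79.63²; (x − 22.8)² + (y − 111.9)² = 88.48²; (x − 34.8)² + (y + 30.2)² = 55.99².
Subtracting pairs of circle equations eliminates x²+y² and gives linear equations (the radical axes):
-80.0 x + 19.6 y = -2814.57
-56.0 x − 264.6 y = -9039.11
Solving the 2×2 system: x ≈ 41.4, y ≈ 25.4 km.
Check against ELK (with the unrounded x, y): √((x − 62.8)²+(y − 102.1)²) = 79.63 ≈ 79.63 km. ✓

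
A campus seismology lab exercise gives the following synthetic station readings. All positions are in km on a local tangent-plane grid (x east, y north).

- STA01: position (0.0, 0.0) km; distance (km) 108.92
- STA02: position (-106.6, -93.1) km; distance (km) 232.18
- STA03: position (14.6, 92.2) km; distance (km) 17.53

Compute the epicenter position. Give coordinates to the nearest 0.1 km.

8.4 km east, 108.6 km north

Circle about each station: x² + y² = 108.92²; (x + 106.6)² + (y + 93.1)² = 232.18²; (x − 14.6)² + (y − 92.2)² = 17.53².
Subtracting the STA01 equation from the STA02 and STA03 equations removes the quadratic terms:
-213.2 x − 186.2 y = -22012.82
29.2 x + 184.4 y = 20270.27
Solving the 2×2 system: x ≈ 8.4, y ≈ 108.6 km.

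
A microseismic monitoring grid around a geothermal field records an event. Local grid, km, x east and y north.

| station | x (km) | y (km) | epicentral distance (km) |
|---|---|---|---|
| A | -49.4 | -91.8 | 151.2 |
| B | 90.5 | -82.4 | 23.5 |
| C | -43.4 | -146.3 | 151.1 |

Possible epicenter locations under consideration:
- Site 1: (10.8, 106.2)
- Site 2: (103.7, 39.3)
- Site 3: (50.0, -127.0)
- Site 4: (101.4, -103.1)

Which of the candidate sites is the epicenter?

Site 4

For each candidate, compare |candidate − station| to the reported distance:
Site 1: residuals A 55.7, B 181.2, C 107.2 → max 181.2 km
Site 2: residuals A 50.4, B 98.9, C 85.7 → max 98.9 km
Site 3: residuals A 45.8, B 36.7, C 55.7 → max 55.7 km
Site 4: residuals A 0.0, B 0.1, C 0.0 → max 0.1 km
Only Site 4 has all residuals ≈ 0.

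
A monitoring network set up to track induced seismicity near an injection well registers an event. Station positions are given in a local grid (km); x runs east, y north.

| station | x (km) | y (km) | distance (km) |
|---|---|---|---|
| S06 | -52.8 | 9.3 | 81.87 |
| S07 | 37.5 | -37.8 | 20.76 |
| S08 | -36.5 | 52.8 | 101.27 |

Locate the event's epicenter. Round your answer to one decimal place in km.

Circle about each station: (x + 52.8)² + (y − 9.3)² = 81.87²; (x − 37.5)² + (y + 37.8)² = 20.76²; (x + 36.5)² + (y − 52.8)² = 101.27².
Subtracting pairs of circle equations eliminates x²+y² and gives linear equations (the radical axes):
180.6 x − 94.2 y = 6232.48
32.6 x + 87.0 y = -2307.16
Solving the 2×2 system: x ≈ 17.3, y ≈ -33.0 km.

x ≈ 17.3 km, y ≈ -33.0 km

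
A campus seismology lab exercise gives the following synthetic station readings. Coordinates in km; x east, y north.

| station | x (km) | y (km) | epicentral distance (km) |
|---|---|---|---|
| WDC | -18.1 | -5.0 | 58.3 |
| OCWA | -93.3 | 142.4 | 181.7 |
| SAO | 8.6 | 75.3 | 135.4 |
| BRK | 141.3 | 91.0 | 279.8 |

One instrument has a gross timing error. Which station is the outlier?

BRK

Solve using three stations at a time. Using WDC, OCWA, SAO (subtract circle equations pairwise → linear system) gives (x, y) ≈ (-66.5, -37.3).
Distances from that point to each station vs reported:
  WDC: calculated 58.2 vs reported 58.3 → residual 0.1 km
  OCWA: calculated 181.7 vs reported 181.7 → residual 0.0 km
  SAO: calculated 135.4 vs reported 135.4 → residual 0.0 km
  BRK: calculated 244.3 vs reported 279.8 → residual 35.5 km
WDC, OCWA, SAO are mutually consistent (residuals ≈ 0); BRK is off by 35.5 km.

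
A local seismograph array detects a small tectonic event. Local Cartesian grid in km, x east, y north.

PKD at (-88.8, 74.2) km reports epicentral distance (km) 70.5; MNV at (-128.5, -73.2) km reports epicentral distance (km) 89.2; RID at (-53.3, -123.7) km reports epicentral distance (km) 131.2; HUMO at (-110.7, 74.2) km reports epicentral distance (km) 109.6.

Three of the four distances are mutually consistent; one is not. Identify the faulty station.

HUMO

Solve using three stations at a time. Using PKD, MNV, RID (subtract circle equations pairwise → linear system) gives (x, y) ≈ (-83.7, 3.9).
Distances from that point to each station vs reported:
  PKD: calculated 70.5 vs reported 70.5 → residual 0.0 km
  MNV: calculated 89.2 vs reported 89.2 → residual 0.0 km
  RID: calculated 131.2 vs reported 131.2 → residual 0.0 km
  HUMO: calculated 75.3 vs reported 109.6 → residual 34.3 km
PKD, MNV, RID are mutually consistent (residuals ≈ 0); HUMO is off by 34.3 km.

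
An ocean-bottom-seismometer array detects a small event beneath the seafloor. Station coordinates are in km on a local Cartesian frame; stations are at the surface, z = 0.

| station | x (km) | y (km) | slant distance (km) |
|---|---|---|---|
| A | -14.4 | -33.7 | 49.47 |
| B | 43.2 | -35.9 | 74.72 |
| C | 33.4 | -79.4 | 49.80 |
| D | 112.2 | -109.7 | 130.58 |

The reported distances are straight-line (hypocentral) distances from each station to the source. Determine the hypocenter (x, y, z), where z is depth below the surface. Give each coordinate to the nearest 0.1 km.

Each station gives a sphere (x−x_i)² + (y−y_i)² + z² = d_i² (stations at z=0).
Subtracting the A sphere from B and C: z² cancels, leaving linear equations in x and y:
115.2 x − 4.4 y = -1323.80
95.6 x − 91.4 y = 6044.11
Solving: x ≈ -14.600, y ≈ -81.399 km (keep extra digits for the depth step; rounded: -14.6, -81.4).
Then from the A sphere: z² = 49.47² − (x + 14.4)² − (y + 33.7)² with x = -14.600, y = -81.399, so z ≈ 13.117 ≈ 13.1 km.
Check against D (with the unrounded solution): distance 130.58 ≈ 130.58 km. ✓

(-14.6, -81.4, 13.1)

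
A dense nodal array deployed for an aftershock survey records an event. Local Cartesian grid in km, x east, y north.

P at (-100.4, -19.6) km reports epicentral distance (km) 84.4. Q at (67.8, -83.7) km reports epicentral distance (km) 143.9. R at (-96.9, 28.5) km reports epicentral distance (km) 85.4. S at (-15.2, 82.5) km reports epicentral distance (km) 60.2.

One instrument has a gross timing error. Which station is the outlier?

R

Solve using three stations at a time. Using P, Q, S (subtract circle equations pairwise → linear system) gives (x, y) ≈ (-28.0, 23.7).
Distances from that point to each station vs reported:
  P: calculated 84.4 vs reported 84.4 → residual 0.0 km
  Q: calculated 143.9 vs reported 143.9 → residual 0.0 km
  R: calculated 69.1 vs reported 85.4 → residual 16.3 km
  S: calculated 60.2 vs reported 60.2 → residual 0.0 km
P, Q, S are mutually consistent (residuals ≈ 0); R is off by 16.3 km.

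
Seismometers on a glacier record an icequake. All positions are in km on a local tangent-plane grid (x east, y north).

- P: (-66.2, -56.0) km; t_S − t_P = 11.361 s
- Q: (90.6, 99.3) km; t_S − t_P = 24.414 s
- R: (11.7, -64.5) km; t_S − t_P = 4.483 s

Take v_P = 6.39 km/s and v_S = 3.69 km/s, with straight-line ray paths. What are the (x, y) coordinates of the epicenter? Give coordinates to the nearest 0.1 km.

(21.5, -102.4)

Distance from S−P lag: d = Δt · v_P v_S / (v_P − v_S) = Δt · (6.39·3.69)/(6.39−3.69) ≈ 8.7330·Δt.
So d_P = 99.22, d_Q = 213.21, d_R = 39.15 km.
Circle about each station: (x + 66.2)² + (y + 56.0)² = 99.22²; (x − 90.6)² + (y − 99.3)² = 213.21²; (x − 11.7)² + (y + 64.5)² = 39.15².
Subtracting the P equation from the Q and R equations removes the quadratic terms:
313.6 x + 310.6 y = -25063.49
155.8 x − 17.0 y = 5090.59
Solving the 2×2 system: x ≈ 21.5, y ≈ -102.4 km.
Check against P (with the unrounded x, y): √((x + 66.2)²+(y + 56.0)²) = 99.22 ≈ 99.22 km. ✓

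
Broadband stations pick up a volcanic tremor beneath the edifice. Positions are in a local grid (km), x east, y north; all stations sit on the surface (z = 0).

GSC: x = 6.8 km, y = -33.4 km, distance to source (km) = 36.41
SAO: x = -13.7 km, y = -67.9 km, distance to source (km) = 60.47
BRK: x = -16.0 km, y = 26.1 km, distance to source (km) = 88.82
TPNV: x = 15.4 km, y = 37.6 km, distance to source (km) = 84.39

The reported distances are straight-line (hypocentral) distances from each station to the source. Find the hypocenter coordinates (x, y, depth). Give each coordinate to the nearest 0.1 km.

(39.0, -42.1, 14.6)

Each station gives a sphere (x−x_i)² + (y−y_i)² + z² = d_i² (stations at z=0).
Subtracting the GSC sphere from SAO and BRK: z² cancels, leaving linear equations in x and y:
-41.0 x − 69.0 y = 1305.37
-45.6 x + 119.0 y = -6787.89
Solving: x ≈ 39.004, y ≈ -42.095 km (keep extra digits for the depth step; rounded: 39.0, -42.1).
Then from the GSC sphere: z² = 36.41² − (x − 6.8)² − (y + 33.4)² with x = 39.004, y = -42.095, so z ≈ 14.594 ≈ 14.6 km.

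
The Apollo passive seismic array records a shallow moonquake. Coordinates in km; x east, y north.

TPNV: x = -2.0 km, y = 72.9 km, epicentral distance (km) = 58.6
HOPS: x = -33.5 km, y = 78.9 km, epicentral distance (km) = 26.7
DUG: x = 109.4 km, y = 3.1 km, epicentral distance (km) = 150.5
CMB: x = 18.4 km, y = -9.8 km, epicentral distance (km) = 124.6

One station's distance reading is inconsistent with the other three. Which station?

Solve using three stations at a time. Using TPNV, HOPS, CMB (subtract circle equations pairwise → linear system) gives (x, y) ≈ (-58.6, 88.2).
Distances from that point to each station vs reported:
  TPNV: calculated 58.6 vs reported 58.6 → residual 0.0 km
  HOPS: calculated 26.8 vs reported 26.7 → residual 0.1 km
  DUG: calculated 188.3 vs reported 150.5 → residual 37.8 km
  CMB: calculated 124.6 vs reported 124.6 → residual 0.0 km
TPNV, HOPS, CMB are mutually consistent (residuals ≈ 0); DUG is off by 37.8 km.

DUG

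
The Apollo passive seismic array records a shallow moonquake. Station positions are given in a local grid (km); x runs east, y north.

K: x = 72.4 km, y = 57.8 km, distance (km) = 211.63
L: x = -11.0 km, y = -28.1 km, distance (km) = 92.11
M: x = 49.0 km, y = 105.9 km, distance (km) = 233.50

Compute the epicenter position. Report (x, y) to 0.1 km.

-80.8 km east, -88.2 km north

Circle about each station: (x − 72.4)² + (y − 57.8)² = 211.63²; (x + 11.0)² + (y + 28.1)² = 92.11²; (x − 49.0)² + (y − 105.9)² = 233.50².
Subtracting the K equation from the L and M equations removes the quadratic terms:
-166.8 x − 171.8 y = 28631.01
-46.8 x + 96.2 y = -4701.78
Solving the 2×2 system: x ≈ -80.8, y ≈ -88.2 km.
Check against K (with the unrounded x, y): √((x − 72.4)²+(y − 57.8)²) = 211.63 ≈ 211.63 km. ✓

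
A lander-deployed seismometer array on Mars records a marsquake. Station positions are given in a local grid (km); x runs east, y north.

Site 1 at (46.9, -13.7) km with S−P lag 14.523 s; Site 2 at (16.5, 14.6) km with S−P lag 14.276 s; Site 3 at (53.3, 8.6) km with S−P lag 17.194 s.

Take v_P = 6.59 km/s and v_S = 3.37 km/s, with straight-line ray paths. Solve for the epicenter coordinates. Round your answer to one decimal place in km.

(-37.4, -67.8)

Distance from S−P lag: d = Δt · v_P v_S / (v_P − v_S) = Δt · (6.59·3.37)/(6.59−3.37) ≈ 6.8970·Δt.
So d_Site 1 = 100.16, d_Site 2 = 98.46, d_Site 3 = 118.59 km.
Circle about each station: (x − 46.9)² + (y + 13.7)² = 100.16²; (x − 16.5)² + (y − 14.6)² = 98.46²; (x − 53.3)² + (y − 8.6)² = 118.59².
Subtracting pairs of circle equations eliminates x²+y² and gives linear equations (the radical axes):
-60.8 x + 56.6 y = -1564.24
12.8 x + 44.6 y = -3504.01
Solving the 2×2 system: x ≈ -37.4, y ≈ -67.8 km.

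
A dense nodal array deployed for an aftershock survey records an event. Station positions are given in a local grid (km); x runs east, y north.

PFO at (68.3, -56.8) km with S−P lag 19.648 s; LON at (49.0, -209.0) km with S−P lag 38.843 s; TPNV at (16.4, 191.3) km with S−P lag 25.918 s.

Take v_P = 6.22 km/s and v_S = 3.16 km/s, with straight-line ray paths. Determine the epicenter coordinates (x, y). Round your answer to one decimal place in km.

x ≈ -23.6 km, y ≈ 29.7 km

Distance from S−P lag: d = Δt · v_P v_S / (v_P − v_S) = Δt · (6.22·3.16)/(6.22−3.16) ≈ 6.4233·Δt.
So d_PFO = 126.20, d_LON = 249.50, d_TPNV = 166.48 km.
Circle about each station: (x − 68.3)² + (y + 56.8)² = 126.20²; (x − 49.0)² + (y + 209.0)² = 249.50²; (x − 16.4)² + (y − 191.3)² = 166.48².
Subtracting pairs of circle equations eliminates x²+y² and gives linear equations (the radical axes):
-38.6 x − 304.4 y = -8132.94
-103.8 x + 496.2 y = 17184.37
Solving the 2×2 system: x ≈ -23.6, y ≈ 29.7 km.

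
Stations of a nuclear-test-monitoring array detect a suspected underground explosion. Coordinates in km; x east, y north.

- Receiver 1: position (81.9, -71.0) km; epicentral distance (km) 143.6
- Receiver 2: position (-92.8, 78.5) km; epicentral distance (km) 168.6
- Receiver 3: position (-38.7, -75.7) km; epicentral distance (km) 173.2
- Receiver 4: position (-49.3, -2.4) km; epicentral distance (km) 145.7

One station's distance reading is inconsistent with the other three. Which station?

Receiver 3

Solve using three stations at a time. Using Receiver 1, Receiver 2, Receiver 4 (subtract circle equations pairwise → linear system) gives (x, y) ≈ (75.7, 72.5).
Distances from that point to each station vs reported:
  Receiver 1: calculated 143.6 vs reported 143.6 → residual 0.0 km
  Receiver 2: calculated 168.6 vs reported 168.6 → residual 0.0 km
  Receiver 3: calculated 187.2 vs reported 173.2 → residual 14.0 km
  Receiver 4: calculated 145.7 vs reported 145.7 → residual 0.0 km
Receiver 1, Receiver 2, Receiver 4 are mutually consistent (residuals ≈ 0); Receiver 3 is off by 14.0 km.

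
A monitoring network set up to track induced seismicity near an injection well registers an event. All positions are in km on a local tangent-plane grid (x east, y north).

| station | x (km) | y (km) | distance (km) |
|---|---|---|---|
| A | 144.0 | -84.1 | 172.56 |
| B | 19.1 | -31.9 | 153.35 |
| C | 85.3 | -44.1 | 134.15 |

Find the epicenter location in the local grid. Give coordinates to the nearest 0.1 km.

x ≈ 116.8 km, y ≈ 86.3 km

Circle about each station: (x − 144.0)² + (y + 84.1)² = 172.56²; (x − 19.1)² + (y + 31.9)² = 153.35²; (x − 85.3)² + (y + 44.1)² = 134.15².
Subtracting the A equation from the B and C equations removes the quadratic terms:
-249.8 x + 104.4 y = -20165.66
-117.4 x + 80.0 y = -6807.18
Solving the 2×2 system: x ≈ 116.8, y ≈ 86.3 km.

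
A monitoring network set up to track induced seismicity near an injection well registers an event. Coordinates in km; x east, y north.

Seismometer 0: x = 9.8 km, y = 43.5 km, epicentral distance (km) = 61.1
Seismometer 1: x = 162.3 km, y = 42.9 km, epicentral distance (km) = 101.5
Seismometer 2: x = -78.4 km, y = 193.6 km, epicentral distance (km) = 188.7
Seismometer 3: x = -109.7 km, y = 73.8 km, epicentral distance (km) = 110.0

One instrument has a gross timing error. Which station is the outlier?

Solve using three stations at a time. Using Seismometer 0, Seismometer 1, Seismometer 2 (subtract circle equations pairwise → linear system) gives (x, y) ≈ (64.6, 70.5).
Distances from that point to each station vs reported:
  Seismometer 0: calculated 61.1 vs reported 61.1 → residual 0.0 km
  Seismometer 1: calculated 101.5 vs reported 101.5 → residual 0.0 km
  Seismometer 2: calculated 188.7 vs reported 188.7 → residual 0.0 km
  Seismometer 3: calculated 174.4 vs reported 110.0 → residual 64.4 km
Seismometer 0, Seismometer 1, Seismometer 2 are mutually consistent (residuals ≈ 0); Seismometer 3 is off by 64.4 km.

Seismometer 3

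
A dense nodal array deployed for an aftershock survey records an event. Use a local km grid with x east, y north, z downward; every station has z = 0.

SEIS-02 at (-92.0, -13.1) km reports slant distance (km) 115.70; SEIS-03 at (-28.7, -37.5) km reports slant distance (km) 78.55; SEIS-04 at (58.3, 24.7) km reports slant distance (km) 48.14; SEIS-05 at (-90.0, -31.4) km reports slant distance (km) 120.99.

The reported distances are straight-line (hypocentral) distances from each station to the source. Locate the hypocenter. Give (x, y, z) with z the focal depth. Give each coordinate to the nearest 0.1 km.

Each station gives a sphere (x−x_i)² + (y−y_i)² + z² = d_i² (stations at z=0).
Subtracting the SEIS-02 sphere from SEIS-03 and SEIS-04: z² cancels, leaving linear equations in x and y:
126.6 x − 48.8 y = 810.72
300.6 x + 75.6 y = 6442.40
Solving: x ≈ 15.498, y ≈ 23.593 km (keep extra digits for the depth step; rounded: 15.5, 23.6).
Then from the SEIS-02 sphere: z² = 115.70² − (x + 92.0)² − (y + 13.1)² with x = 15.498, y = 23.593, so z ≈ 22.007 ≈ 22.0 km.
Check against SEIS-05 (with the unrounded solution): distance 120.99 ≈ 120.99 km. ✓

(15.5, 23.6, 22.0)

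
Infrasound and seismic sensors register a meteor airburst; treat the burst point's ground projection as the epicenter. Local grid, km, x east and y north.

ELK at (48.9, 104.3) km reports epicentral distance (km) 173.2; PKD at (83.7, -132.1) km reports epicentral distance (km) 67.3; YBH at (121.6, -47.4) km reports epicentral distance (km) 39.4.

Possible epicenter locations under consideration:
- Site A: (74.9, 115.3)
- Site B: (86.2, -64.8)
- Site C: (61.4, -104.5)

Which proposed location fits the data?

Site B

For each candidate, compare |candidate − station| to the reported distance:
Site A: residuals ELK 145.0, PKD 180.3, YBH 129.9 → max 180.3 km
Site B: residuals ELK 0.0, PKD 0.0, YBH 0.0 → max 0.0 km
Site C: residuals ELK 36.0, PKD 31.8, YBH 43.6 → max 43.6 km
Only Site B has all residuals ≈ 0.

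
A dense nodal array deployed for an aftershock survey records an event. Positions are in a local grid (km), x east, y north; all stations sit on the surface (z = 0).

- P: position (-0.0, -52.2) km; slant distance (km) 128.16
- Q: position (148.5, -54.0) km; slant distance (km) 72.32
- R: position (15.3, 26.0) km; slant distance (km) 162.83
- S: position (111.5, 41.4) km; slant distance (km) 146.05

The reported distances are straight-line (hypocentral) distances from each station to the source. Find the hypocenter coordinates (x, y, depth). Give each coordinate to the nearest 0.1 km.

Each station gives a sphere (x−x_i)² + (y−y_i)² + z² = d_i² (stations at z=0).
Subtracting the P sphere from Q and R: z² cancels, leaving linear equations in x and y:
297.0 x − 3.6 y = 33438.21
30.6 x + 156.4 y = -11903.37
Solving: x ≈ 111.400, y ≈ -97.904 km (keep extra digits for the depth step; rounded: 111.4, -97.9).
Then from the P sphere: z² = 128.16² − x² − (y + 52.2)² with x = 111.400, y = -97.904, so z ≈ 43.888 ≈ 43.9 km.
Check against S (with the unrounded solution): distance 146.05 ≈ 146.05 km. ✓

x ≈ 111.4 km, y ≈ -97.9 km, depth ≈ 43.9 km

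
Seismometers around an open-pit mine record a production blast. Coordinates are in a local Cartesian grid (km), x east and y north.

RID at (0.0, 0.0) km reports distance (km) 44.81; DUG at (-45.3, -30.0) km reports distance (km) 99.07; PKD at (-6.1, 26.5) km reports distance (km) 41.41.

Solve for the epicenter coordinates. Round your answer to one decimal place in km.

35.3 km east, 27.6 km north

Circle about each station: x² + y² = 44.81²; (x + 45.3)² + (y + 30.0)² = 99.07²; (x + 6.1)² + (y − 26.5)² = 41.41².
Subtracting the RID equation from the DUG and PKD equations removes the quadratic terms:
-90.6 x − 60.0 y = -4854.84
-12.2 x + 53.0 y = 1032.61
Solving the 2×2 system: x ≈ 35.3, y ≈ 27.6 km.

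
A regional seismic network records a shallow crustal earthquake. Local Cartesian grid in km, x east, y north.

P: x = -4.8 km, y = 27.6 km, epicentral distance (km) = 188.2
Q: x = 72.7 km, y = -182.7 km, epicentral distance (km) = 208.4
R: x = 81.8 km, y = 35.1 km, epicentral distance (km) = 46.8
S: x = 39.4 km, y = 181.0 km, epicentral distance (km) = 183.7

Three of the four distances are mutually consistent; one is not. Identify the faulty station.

P

Solve using three stations at a time. Using Q, R, S (subtract circle equations pairwise → linear system) gives (x, y) ≈ (125.8, 18.8).
Distances from that point to each station vs reported:
  P: calculated 130.9 vs reported 188.2 → residual 57.3 km
  Q: calculated 208.4 vs reported 208.4 → residual 0.0 km
  R: calculated 46.9 vs reported 46.8 → residual 0.1 km
  S: calculated 183.7 vs reported 183.7 → residual 0.0 km
Q, R, S are mutually consistent (residuals ≈ 0); P is off by 57.3 km.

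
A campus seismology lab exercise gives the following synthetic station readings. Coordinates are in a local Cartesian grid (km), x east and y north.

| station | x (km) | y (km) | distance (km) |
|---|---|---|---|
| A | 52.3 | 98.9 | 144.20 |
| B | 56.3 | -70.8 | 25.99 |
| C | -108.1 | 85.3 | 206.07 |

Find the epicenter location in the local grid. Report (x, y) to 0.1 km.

Circle about each station: (x − 52.3)² + (y − 98.9)² = 144.20²; (x − 56.3)² + (y + 70.8)² = 25.99²; (x + 108.1)² + (y − 85.3)² = 206.07².
Subtracting the A equation from the B and C equations removes the quadratic terms:
8.0 x − 339.4 y = 15783.99
-320.8 x − 27.2 y = -15226.00
Solving the 2×2 system: x ≈ 51.3, y ≈ -45.3 km.
Check against A (with the unrounded x, y): √((x − 52.3)²+(y − 98.9)²) = 144.20 ≈ 144.20 km. ✓

51.3 km east, -45.3 km north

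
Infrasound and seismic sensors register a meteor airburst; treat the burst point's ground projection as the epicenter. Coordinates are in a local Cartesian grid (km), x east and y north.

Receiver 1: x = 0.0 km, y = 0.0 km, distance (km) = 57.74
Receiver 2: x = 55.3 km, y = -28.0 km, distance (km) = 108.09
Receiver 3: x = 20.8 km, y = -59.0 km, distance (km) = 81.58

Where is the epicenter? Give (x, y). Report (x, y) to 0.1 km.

Circle about each station: x² + y² = 57.74²; (x − 55.3)² + (y + 28.0)² = 108.09²; (x − 20.8)² + (y + 59.0)² = 81.58².
Subtracting pairs of circle equations eliminates x²+y² and gives linear equations (the radical axes):
110.6 x − 56.0 y = -4507.45
41.6 x − 118.0 y = 592.25
Solving the 2×2 system: x ≈ -52.7, y ≈ -23.6 km.
Check against Receiver 1 (with the unrounded x, y): √(x²+y²) = 57.75 ≈ 57.74 km. ✓

-52.7 km east, -23.6 km north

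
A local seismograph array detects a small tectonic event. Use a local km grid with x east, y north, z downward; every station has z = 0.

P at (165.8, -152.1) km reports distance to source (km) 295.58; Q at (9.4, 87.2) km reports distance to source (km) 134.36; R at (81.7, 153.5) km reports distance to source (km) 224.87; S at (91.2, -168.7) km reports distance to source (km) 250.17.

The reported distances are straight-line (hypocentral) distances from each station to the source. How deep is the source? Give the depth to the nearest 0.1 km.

Each station gives a sphere (x−x_i)² + (y−y_i)² + z² = d_i² (stations at z=0).
Subtracting the P sphere from Q and R: z² cancels, leaving linear equations in x and y:
-312.8 x + 478.6 y = 26383.08
-168.2 x + 611.2 y = 16414.11
Solving: x ≈ -74.714, y ≈ 6.295 km (keep extra digits for the depth step; rounded: -74.7, 6.3).
Then from the P sphere: z² = 295.58² − (x − 165.8)² − (y + 152.1)² with x = -74.714, y = 6.295, so z ≈ 66.570 ≈ 66.6 km.

66.6 km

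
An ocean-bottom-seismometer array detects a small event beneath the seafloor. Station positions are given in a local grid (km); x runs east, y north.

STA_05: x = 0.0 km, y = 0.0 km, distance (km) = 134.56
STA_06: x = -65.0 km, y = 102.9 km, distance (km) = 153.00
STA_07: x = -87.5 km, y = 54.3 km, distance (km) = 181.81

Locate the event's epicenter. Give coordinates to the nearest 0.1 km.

x ≈ 88.0 km, y ≈ 101.8 km

Circle about each station: x² + y² = 134.56²; (x + 65.0)² + (y − 102.9)² = 153.00²; (x + 87.5)² + (y − 54.3)² = 181.81².
Subtracting the STA_05 equation from the STA_06 and STA_07 equations removes the quadratic terms:
-130.0 x + 205.8 y = 9510.80
-175.0 x + 108.6 y = -4343.74
Solving the 2×2 system: x ≈ 88.0, y ≈ 101.8 km.
Check against STA_05 (with the unrounded x, y): √(x²+y²) = 134.56 ≈ 134.56 km. ✓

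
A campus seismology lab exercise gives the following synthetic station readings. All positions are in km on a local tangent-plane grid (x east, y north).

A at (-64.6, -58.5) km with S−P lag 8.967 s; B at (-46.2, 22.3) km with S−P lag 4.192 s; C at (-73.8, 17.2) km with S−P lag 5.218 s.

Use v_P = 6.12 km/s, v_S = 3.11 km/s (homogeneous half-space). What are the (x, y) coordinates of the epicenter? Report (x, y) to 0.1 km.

x ≈ -48.6 km, y ≈ -4.1 km

Distance from S−P lag: d = Δt · v_P v_S / (v_P − v_S) = Δt · (6.12·3.11)/(6.12−3.11) ≈ 6.3233·Δt.
So d_A = 56.70, d_B = 26.51, d_C = 33.00 km.
Circle about each station: (x + 64.6)² + (y + 58.5)² = 56.70²; (x + 46.2)² + (y − 22.3)² = 26.51²; (x + 73.8)² + (y − 17.2)² = 33.00².
Subtracting the A equation from the B and C equations removes the quadratic terms:
36.8 x + 161.6 y = -2451.57
-18.4 x + 151.4 y = 272.76
Solving the 2×2 system: x ≈ -48.6, y ≈ -4.1 km.
Check against A (with the unrounded x, y): √((x + 64.6)²+(y + 58.5)²) = 56.70 ≈ 56.70 km. ✓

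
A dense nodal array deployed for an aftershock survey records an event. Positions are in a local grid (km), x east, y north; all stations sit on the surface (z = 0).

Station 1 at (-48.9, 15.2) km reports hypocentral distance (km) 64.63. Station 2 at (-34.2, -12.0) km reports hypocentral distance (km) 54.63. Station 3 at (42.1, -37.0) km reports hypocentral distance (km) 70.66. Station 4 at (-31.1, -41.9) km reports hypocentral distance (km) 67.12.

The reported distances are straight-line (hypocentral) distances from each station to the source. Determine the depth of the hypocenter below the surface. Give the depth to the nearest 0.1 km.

depth ≈ 40.8 km

Each station gives a sphere (x−x_i)² + (y−y_i)² + z² = d_i² (stations at z=0).
Subtracting the Station 1 sphere from Station 2 and Station 3: z² cancels, leaving linear equations in x and y:
29.4 x − 54.4 y = -116.01
182.0 x − 104.4 y = -296.64
Solving: x ≈ -0.589, y ≈ 1.814 km (keep extra digits for the depth step; rounded: -0.6, 1.8).
Then from the Station 1 sphere: z² = 64.63² − (x + 48.9)² − (y − 15.2)² with x = -0.589, y = 1.814, so z ≈ 40.791 ≈ 40.8 km.
Check against Station 4 (with the unrounded solution): distance 67.12 ≈ 67.12 km. ✓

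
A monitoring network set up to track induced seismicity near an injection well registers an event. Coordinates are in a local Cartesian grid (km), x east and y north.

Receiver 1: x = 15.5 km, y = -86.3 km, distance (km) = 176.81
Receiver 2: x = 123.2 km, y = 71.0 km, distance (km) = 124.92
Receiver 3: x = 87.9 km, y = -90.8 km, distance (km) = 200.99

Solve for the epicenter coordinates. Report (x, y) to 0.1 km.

x ≈ -0.3 km, y ≈ 89.8 km

Circle about each station: (x − 15.5)² + (y + 86.3)² = 176.81²; (x − 123.2)² + (y − 71.0)² = 124.92²; (x − 87.9)² + (y + 90.8)² = 200.99².
Subtracting the Receiver 1 equation from the Receiver 2 and Receiver 3 equations removes the quadratic terms:
215.4 x + 314.6 y = 28188.07
144.8 x − 9.0 y = -852.09
Solving the 2×2 system: x ≈ -0.3, y ≈ 89.8 km.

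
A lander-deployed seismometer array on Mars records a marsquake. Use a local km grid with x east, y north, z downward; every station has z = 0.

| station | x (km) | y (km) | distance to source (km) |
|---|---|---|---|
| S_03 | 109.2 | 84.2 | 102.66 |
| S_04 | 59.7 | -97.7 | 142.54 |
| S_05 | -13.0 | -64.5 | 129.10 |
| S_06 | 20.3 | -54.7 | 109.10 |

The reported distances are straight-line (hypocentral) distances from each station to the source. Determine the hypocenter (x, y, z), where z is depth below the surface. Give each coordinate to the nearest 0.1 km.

(48.9, 29.8, 62.8)

Each station gives a sphere (x−x_i)² + (y−y_i)² + z² = d_i² (stations at z=0).
Subtracting the S_03 sphere from S_04 and S_05: z² cancels, leaving linear equations in x and y:
-99.0 x − 363.8 y = -15683.48
-244.4 x − 297.4 y = -20812.76
Solving: x ≈ 48.889, y ≈ 29.806 km (keep extra digits for the depth step; rounded: 48.9, 29.8).
Then from the S_03 sphere: z² = 102.66² − (x − 109.2)² − (y − 84.2)² with x = 48.889, y = 29.806, so z ≈ 62.793 ≈ 62.8 km.
Check against S_06 (with the unrounded solution): distance 109.09 ≈ 109.10 km. ✓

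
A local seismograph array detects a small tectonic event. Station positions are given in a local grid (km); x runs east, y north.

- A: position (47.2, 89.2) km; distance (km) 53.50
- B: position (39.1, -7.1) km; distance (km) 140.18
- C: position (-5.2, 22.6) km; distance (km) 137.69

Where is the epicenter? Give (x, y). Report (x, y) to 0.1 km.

(87.4, 124.5)

Circle about each station: (x − 47.2)² + (y − 89.2)² = 53.50²; (x − 39.1)² + (y + 7.1)² = 140.18²; (x + 5.2)² + (y − 22.6)² = 137.69².
Subtracting the A equation from the B and C equations removes the quadratic terms:
-16.2 x − 192.6 y = -25393.44
-104.8 x − 133.2 y = -25742.97
Solving the 2×2 system: x ≈ 87.4, y ≈ 124.5 km.
Check against A (with the unrounded x, y): √((x − 47.2)²+(y − 89.2)²) = 53.50 ≈ 53.50 km. ✓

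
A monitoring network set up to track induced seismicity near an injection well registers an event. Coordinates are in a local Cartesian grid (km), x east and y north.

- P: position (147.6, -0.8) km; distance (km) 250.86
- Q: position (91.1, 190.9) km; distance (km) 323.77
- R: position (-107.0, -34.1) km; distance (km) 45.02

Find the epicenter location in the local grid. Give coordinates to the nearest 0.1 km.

Circle about each station: (x − 147.6)² + (y + 0.8)² = 250.86²; (x − 91.1)² + (y − 190.9)² = 323.77²; (x + 107.0)² + (y + 34.1)² = 45.02².
Subtracting the P equation from the Q and R equations removes the quadratic terms:
-113.0 x + 383.4 y = -18940.65
-509.2 x − 66.6 y = 51729.35
Solving the 2×2 system: x ≈ -91.6, y ≈ -76.4 km.

(-91.6, -76.4)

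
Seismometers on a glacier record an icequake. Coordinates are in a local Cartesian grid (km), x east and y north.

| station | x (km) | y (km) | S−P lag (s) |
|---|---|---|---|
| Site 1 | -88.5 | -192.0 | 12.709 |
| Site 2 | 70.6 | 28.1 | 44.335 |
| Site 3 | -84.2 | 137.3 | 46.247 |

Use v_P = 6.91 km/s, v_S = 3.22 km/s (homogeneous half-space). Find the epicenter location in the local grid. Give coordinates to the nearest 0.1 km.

x ≈ -140.6 km, y ≈ -135.8 km

Distance from S−P lag: d = Δt · v_P v_S / (v_P − v_S) = Δt · (6.91·3.22)/(6.91−3.22) ≈ 6.0299·Δt.
So d_Site 1 = 76.63, d_Site 2 = 267.33, d_Site 3 = 278.86 km.
Circle about each station: (x + 88.5)² + (y + 192.0)² = 76.63²; (x − 70.6)² + (y − 28.1)² = 267.33²; (x + 84.2)² + (y − 137.3)² = 278.86².
Subtracting pairs of circle equations eliminates x²+y² and gives linear equations (the radical axes):
318.2 x + 440.2 y = -104515.45
8.6 x + 658.6 y = -90646.06
Solving the 2×2 system: x ≈ -140.6, y ≈ -135.8 km.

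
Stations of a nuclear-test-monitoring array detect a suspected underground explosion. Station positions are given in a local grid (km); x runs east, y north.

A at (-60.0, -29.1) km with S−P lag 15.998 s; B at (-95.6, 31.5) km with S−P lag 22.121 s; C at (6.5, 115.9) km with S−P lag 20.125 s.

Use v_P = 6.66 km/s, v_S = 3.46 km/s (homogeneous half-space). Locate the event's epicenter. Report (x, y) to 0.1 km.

(54.9, -20.7)

Distance from S−P lag: d = Δt · v_P v_S / (v_P − v_S) = Δt · (6.66·3.46)/(6.66−3.46) ≈ 7.2011·Δt.
So d_A = 115.20, d_B = 159.30, d_C = 144.92 km.
Circle about each station: (x + 60.0)² + (y + 29.1)² = 115.20²; (x + 95.6)² + (y − 31.5)² = 159.30²; (x − 6.5)² + (y − 115.9)² = 144.92².
Subtracting pairs of circle equations eliminates x²+y² and gives linear equations (the radical axes):
-71.2 x + 121.2 y = -6420.65
133.0 x + 290.0 y = 1297.48
Solving the 2×2 system: x ≈ 54.9, y ≈ -20.7 km.
Check against A (with the unrounded x, y): √((x + 60.0)²+(y + 29.1)²) = 115.22 ≈ 115.20 km. ✓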